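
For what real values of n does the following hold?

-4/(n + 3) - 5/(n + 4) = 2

n = -8.1085 or n = -3.3915

Multiply both sides by (n + 3)(n + 4):
-4(n + 4) - 5(n + 3) = 2(n + 3)(n + 4).
Expand and collect terms: 2n² + 23n + 55 = 0.
By the quadratic formula, n = (-23 ± √89) / 4, so n ≈ -3.3915 or n ≈ -8.1085.
Neither value makes a denominator zero (n ≠ -3, n ≠ -4), so both are valid.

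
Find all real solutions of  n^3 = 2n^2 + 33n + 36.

n = -4 or n = -1.2426 or n = 7.2426

Rearrange: n^3 - 2n^2 - 33n - 36 = 0.
Possible rational roots are divisors of -36. Testing n = -4 gives 0, so (n + 4) is a factor.
Divide: n^3 - 2n^2 - 33n - 36 = (n + 4)(n^2 - 6n - 9).
Apply the quadratic formula to n^2 - 6n - 9 = 0: n = (6 +/- sqrt(72))/2, i.e. n ~= 7.2426 or n ~= -1.2426.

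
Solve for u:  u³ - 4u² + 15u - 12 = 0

u = 1

Possible rational roots are divisors of -12. Testing u = 1 gives 0, so (u - 1) is a factor.
Divide: u³ - 4u² + 15u - 12 = (u - 1)(u² - 3u + 12).
The quadratic u² - 3u + 12 has discriminant -39 < 0, so no further real roots.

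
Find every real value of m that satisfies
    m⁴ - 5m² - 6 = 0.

Let u = m². The equation becomes u² - 5u - 6 = 0.
Factor: (u - 6)(u + 1) = 0, so u = 6 or u = -1.
m² = 6 gives m = ±√(6) ≈ ±2.4495.
m² = -1 < 0 has no real solution.

m = -2.4495 or m = 2.4495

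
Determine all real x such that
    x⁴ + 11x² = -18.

Let u = x². The equation becomes u² + 11u + 18 = 0.
Factor: (u + 9)(u + 2) = 0, so u = -9 or u = -2.
x² = -9 < 0 has no real solution.
x² = -2 < 0 has no real solution.

No real solutions.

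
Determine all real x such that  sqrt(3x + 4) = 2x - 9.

x = 7

Square both sides: 3x + 4 = (2x - 9)^2.
Expand and rearrange: 4x^2 - 39x + 77 = 0.
Solving gives x = 7 or x = 2.75.
Check each candidate in the original equation:
  x = 7: sqrt(25) = 5, while 2x - 9 = 5 — valid.
  x = 2.75: sqrt(12.25) = 3.5, while 2x - 9 = -3.5 — extraneous.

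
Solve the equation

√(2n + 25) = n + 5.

n = 0

Square both sides: 2n + 25 = (n + 5)².
Expand and rearrange: n² + 8n = 0.
Solving gives n = 0 or n = -8.
Check each candidate in the original equation:
  n = 0: √(25) = 5, while n + 5 = 5 — valid.
  n = -8: √(9) = 3, while n + 5 = -3 — extraneous.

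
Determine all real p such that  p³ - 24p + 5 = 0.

p = -5 or p = 0.2087 or p = 4.7913

Possible rational roots are divisors of 5. Testing p = -5 gives 0, so (p + 5) is a factor.
Divide: p³ - 24p + 5 = (p + 5)(p² - 5p + 1).
Apply the quadratic formula to p² - 5p + 1 = 0: p = (5 ± √21)/2, i.e. p ≈ 4.7913 or p ≈ 0.2087.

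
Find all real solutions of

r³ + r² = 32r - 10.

Rearrange: r³ + r² - 32r + 10 = 0.
Possible rational roots are divisors of 10. Testing r = 5 gives 0, so (r - 5) is a factor.
Divide: r³ + r² - 32r + 10 = (r - 5)(r² + 6r - 2).
Apply the quadratic formula to r² + 6r - 2 = 0: r = (-6 ± √44)/2, i.e. r ≈ 0.3166 or r ≈ -6.3166.

r = -6.3166 or r = 0.3166 or r = 5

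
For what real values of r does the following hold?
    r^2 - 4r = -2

r = 0.5858 or r = 3.4142

Rearrange to standard form: r^2 - 4r + 2 = 0.
Discriminant: (-4)^2 - 4*1*2 = 8.
Quadratic formula: r = (4 +/- sqrt(8)) / 2.
So r = sqrt(2) + 2 ~= 3.4142 or r = 2 - sqrt(2) ~= 0.5858.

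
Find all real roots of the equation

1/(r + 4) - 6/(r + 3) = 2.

r = -5 or r = -4.5

Multiply both sides by (r + 4)(r + 3):
(r + 3) - 6(r + 4) = 2(r + 4)(r + 3).
Expand and collect terms: 2r² + 19r + 45 = 0.
Factor or apply the quadratic formula: r = -4.5 or r = -5.
Neither value makes a denominator zero (r ≠ -4, r ≠ -3), so both are valid.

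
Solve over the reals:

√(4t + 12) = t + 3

Square both sides: 4t + 12 = (t + 3)².
Expand and rearrange: t² + 2t - 3 = 0.
Solving gives t = 1 or t = -3.
Check each candidate in the original equation:
  t = 1: √(16) = 4, while t + 3 = 4 — valid.
  t = -3: √(0) = 0, while t + 3 = 0 — valid.

t = -3 or t = 1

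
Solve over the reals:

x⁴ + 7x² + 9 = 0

No real solutions.

Let u = x². The equation becomes u² + 7u + 9 = 0.
By the quadratic formula, u = -7/2 + √(13)/2 or u = -7/2 - √(13)/2.
x² = -7/2 + √(13)/2 < 0 has no real solution.
x² = -7/2 - √(13)/2 < 0 has no real solution.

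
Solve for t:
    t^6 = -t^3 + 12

t = -1.5874 or t = 1.4422

Let u = t^3. The equation becomes u^2 + u - 12 = 0.
Factor: (u - 3)(u + 4) = 0, so u = 3 or u = -4.
t^3 = 3 gives t = (3)^(1/3) ~= 1.4422.
t^3 = -4 gives t = -(4)^(1/3) ~= -1.5874.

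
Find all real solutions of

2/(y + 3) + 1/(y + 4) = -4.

Multiply both sides by (y + 3)(y + 4):
2(y + 4) + (y + 3) = -4(y + 3)(y + 4).
Expand and collect terms: -4y² - 31y - 59 = 0.
By the quadratic formula, y = (31 ± √17) / -8, so y ≈ -4.3904 or y ≈ -3.3596.
Neither value makes a denominator zero (y ≠ -3, y ≠ -4), so both are valid.

y = -4.3904 or y = -3.3596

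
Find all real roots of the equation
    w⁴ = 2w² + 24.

w = -2.4495 or w = 2.4495

Let u = w². The equation becomes u² - 2u - 24 = 0.
Factor: (u - 6)(u + 4) = 0, so u = 6 or u = -4.
w² = 6 gives w = ±√(6) ≈ ±2.4495.
w² = -4 < 0 has no real solution.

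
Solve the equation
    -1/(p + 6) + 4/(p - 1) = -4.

Multiply both sides by (p + 6)(p - 1):
-(p - 1) + 4(p + 6) = -4(p + 6)(p - 1).
Expand and collect terms: -4p^2 - 23p - 1 = 0.
By the quadratic formula, p = (23 +/- sqrt(513)) / -8, so p ~= -5.7062 or p ~= -0.0438.
Neither value makes a denominator zero (p != -6, p != 1), so both are valid.

p = -5.7062 or p = -0.0438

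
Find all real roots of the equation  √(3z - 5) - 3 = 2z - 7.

Isolate the radical: √(3z - 5) = 2z - 4.
Square both sides: 3z - 5 = (2z - 4)².
Expand and rearrange: 4z² - 19z + 21 = 0.
Solving gives z = 3 or z = 1.75.
Check each candidate in the original equation:
  z = 3: √(4) = 2, while 2z - 4 = 2 — valid.
  z = 1.75: √(0.25) = 0.5, while 2z - 4 = -0.5 — extraneous.

z = 3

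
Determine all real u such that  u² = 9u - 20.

u = 4 or u = 5

Bring every term to one side: u² - 9u + 20 = 0.
Factor: (u - 5)(u - 4) = 0.
So u = 5 or u = 4.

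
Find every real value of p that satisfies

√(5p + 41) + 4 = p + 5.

p = 8

Isolate the radical: √(5p + 41) = p + 1.
Square both sides: 5p + 41 = (p + 1)².
Expand and rearrange: p² - 3p - 40 = 0.
Solving gives p = 8 or p = -5.
Check each candidate in the original equation:
  p = 8: √(81) = 9, while p + 1 = 9 — valid.
  p = -5: √(16) = 4, while p + 1 = -4 — extraneous.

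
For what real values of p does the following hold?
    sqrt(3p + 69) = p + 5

p = 4

Square both sides: 3p + 69 = (p + 5)^2.
Expand and rearrange: p^2 + 7p - 44 = 0.
Solving gives p = 4 or p = -11.
Check each candidate in the original equation:
  p = 4: sqrt(81) = 9, while p + 5 = 9 — valid.
  p = -11: sqrt(36) = 6, while p + 5 = -6 — extraneous.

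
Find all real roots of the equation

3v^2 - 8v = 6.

Rearrange to standard form: 3v^2 - 8v - 6 = 0.
Discriminant: (-8)^2 - 4*3*(-6) = 136.
Quadratic formula: v = (8 +/- sqrt(136)) / 6.
So v = 4/3 + sqrt(34)/3 ~= 3.277 or v = 4/3 - sqrt(34)/3 ~= -0.6103.

v = -0.6103 or v = 3.277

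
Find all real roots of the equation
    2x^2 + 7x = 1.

Rearrange to standard form: 2x^2 + 7x - 1 = 0.
Discriminant: (7)^2 - 4*2*(-1) = 57.
Quadratic formula: x = (-7 +/- sqrt(57)) / 4.
So x = -7/4 + sqrt(57)/4 ~= 0.1375 or x = -sqrt(57)/4 - 7/4 ~= -3.6375.

x = -3.6375 or x = 0.1375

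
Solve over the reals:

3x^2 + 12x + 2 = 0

x = -3.8257 or x = -0.1743

Discriminant: (12)^2 - 4*3*2 = 120.
Quadratic formula: x = (-12 +/- sqrt(120)) / 6.
So x = -2 + sqrt(30)/3 ~= -0.1743 or x = -2 - sqrt(30)/3 ~= -3.8257.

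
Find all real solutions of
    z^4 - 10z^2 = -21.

Let u = z^2. The equation becomes u^2 - 10u + 21 = 0.
Factor: (u - 7)(u - 3) = 0, so u = 7 or u = 3.
z^2 = 7 gives z = +/-sqrt(7) ~= +/-2.6458.
z^2 = 3 gives z = +/-sqrt(3) ~= +/-1.7321.

z = -2.6458 or z = -1.7321 or z = 1.7321 or z = 2.6458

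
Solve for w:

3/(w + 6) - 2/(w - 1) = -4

Multiply both sides by (w + 6)(w - 1):
3(w - 1) - 2(w + 6) = -4(w + 6)(w - 1).
Expand and collect terms: -4w² - 21w + 39 = 0.
By the quadratic formula, w = (21 ± √1065) / -8, so w ≈ -6.7043 or w ≈ 1.4543.
Neither value makes a denominator zero (w ≠ -6, w ≠ 1), so both are valid.

w = -6.7043 or w = 1.4543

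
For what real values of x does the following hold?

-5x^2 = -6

x = -1.0954 or x = 1.0954

Rearrange to standard form: -5x^2 + 6 = 0.
Discriminant: (0)^2 - 4*(-5)*6 = 120.
Quadratic formula: x = (0 +/- sqrt(120)) / (-10).
So x = -sqrt(30)/5 ~= -1.0954 or x = sqrt(30)/5 ~= 1.0954.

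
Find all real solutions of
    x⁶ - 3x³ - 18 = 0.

x = -1.4422 or x = 1.8171

Let u = x³. The equation becomes u² - 3u - 18 = 0.
Factor: (u + 3)(u - 6) = 0, so u = -3 or u = 6.
x³ = -3 gives x = -∛(3) ≈ -1.4422.
x³ = 6 gives x = ∛(6) ≈ 1.8171.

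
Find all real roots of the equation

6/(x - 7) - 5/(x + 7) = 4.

Multiply both sides by (x - 7)(x + 7):
6(x + 7) - 5(x - 7) = 4(x - 7)(x + 7).
Expand and collect terms: 4x² - x - 273 = 0.
By the quadratic formula, x = (1 ± √4369) / 8, so x ≈ 8.3873 or x ≈ -8.1373.
Neither value makes a denominator zero (x ≠ 7, x ≠ -7), so both are valid.

x = -8.1373 or x = 8.3873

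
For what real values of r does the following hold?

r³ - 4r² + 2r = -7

r = -1

Rearrange: r³ - 4r² + 2r + 7 = 0.
Possible rational roots are divisors of 7. Testing r = -1 gives 0, so (r + 1) is a factor.
Divide: r³ - 4r² + 2r + 7 = (r + 1)(r² - 5r + 7).
The quadratic r² - 5r + 7 has discriminant -3 < 0, so no further real roots.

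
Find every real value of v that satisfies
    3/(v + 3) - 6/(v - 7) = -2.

v = -4.1827 or v = 9.6827

Multiply both sides by (v + 3)(v - 7):
3(v - 7) - 6(v + 3) = -2(v + 3)(v - 7).
Expand and collect terms: -2v^2 + 11v + 81 = 0.
By the quadratic formula, v = (-11 +/- sqrt(769)) / -4, so v ~= -4.1827 or v ~= 9.6827.
Neither value makes a denominator zero (v != -3, v != 7), so both are valid.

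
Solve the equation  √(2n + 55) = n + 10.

Square both sides: 2n + 55 = (n + 10)².
Expand and rearrange: n² + 18n + 45 = 0.
Solving gives n = -3 or n = -15.
Check each candidate in the original equation:
  n = -3: √(49) = 7, while n + 10 = 7 — valid.
  n = -15: √(25) = 5, while n + 10 = -5 — extraneous.

n = -3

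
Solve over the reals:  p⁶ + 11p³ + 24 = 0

Let u = p³. The equation becomes u² + 11u + 24 = 0.
Factor: (u + 3)(u + 8) = 0, so u = -3 or u = -8.
p³ = -3 gives p = -∛(3) ≈ -1.4422.
p³ = -8 gives p = -2.

p = -2 or p = -1.4422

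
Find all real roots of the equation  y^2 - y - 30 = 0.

Factor: (y - 6)(y + 5) = 0.
So y = 6 or y = -5.

y = -5 or y = 6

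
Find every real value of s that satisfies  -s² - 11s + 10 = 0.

s = -11.8443 or s = 0.8443

Discriminant: (-11)² − 4·(-1)·10 = 161.
Quadratic formula: s = (11 ± √161) / (-2).
So s = -√(161)/2 - 11/2 ≈ -11.8443 or s = -11/2 + √(161)/2 ≈ 0.8443.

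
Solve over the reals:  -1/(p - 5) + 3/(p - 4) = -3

p = 3.1529 or p = 5.1805

Multiply both sides by (p - 5)(p - 4):
-(p - 4) + 3(p - 5) = -3(p - 5)(p - 4).
Expand and collect terms: -3p² + 25p - 49 = 0.
By the quadratic formula, p = (-25 ± √37) / -6, so p ≈ 3.1529 or p ≈ 5.1805.
Neither value makes a denominator zero (p ≠ 5, p ≠ 4), so both are valid.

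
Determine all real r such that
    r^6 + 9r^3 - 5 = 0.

Let u = r^3. The equation becomes u^2 + 9u - 5 = 0.
By the quadratic formula, u = -9/2 + sqrt(101)/2 or u = -sqrt(101)/2 - 9/2.
r^3 = -9/2 + sqrt(101)/2 gives r = (-9/2 + sqrt(101)/2)^(1/3) ~= 0.8067.
r^3 = -sqrt(101)/2 - 9/2 gives r = -(9/2 + sqrt(101)/2)^(1/3) ~= -2.1198.

r = -2.1198 or r = 0.8067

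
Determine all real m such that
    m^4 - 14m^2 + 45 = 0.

Let u = m^2. The equation becomes u^2 - 14u + 45 = 0.
Factor: (u - 9)(u - 5) = 0, so u = 9 or u = 5.
m^2 = 9 gives m = +/-3.
m^2 = 5 gives m = +/-sqrt(5) ~= +/-2.2361.

m = -3 or m = -2.2361 or m = 2.2361 or m = 3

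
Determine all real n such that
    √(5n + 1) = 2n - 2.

n = 3

Square both sides: 5n + 1 = (2n - 2)².
Expand and rearrange: 4n² - 13n + 3 = 0.
Solving gives n = 3 or n = 0.25.
Check each candidate in the original equation:
  n = 3: √(16) = 4, while 2n - 2 = 4 — valid.
  n = 0.25: √(2.25) = 1.5, while 2n - 2 = -1.5 — extraneous.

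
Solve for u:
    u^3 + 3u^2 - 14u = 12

Rearrange: u^3 + 3u^2 - 14u - 12 = 0.
Possible rational roots are divisors of -12. Testing u = 3 gives 0, so (u - 3) is a factor.
Divide: u^3 + 3u^2 - 14u - 12 = (u - 3)(u^2 + 6u + 4).
Apply the quadratic formula to u^2 + 6u + 4 = 0: u = (-6 +/- sqrt(20))/2, i.e. u ~= -0.7639 or u ~= -5.2361.

u = -5.2361 or u = -0.7639 or u = 3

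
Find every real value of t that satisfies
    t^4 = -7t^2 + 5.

t = -0.8083 or t = 0.8083

Let u = t^2. The equation becomes u^2 + 7u - 5 = 0.
By the quadratic formula, u = -7/2 + sqrt(69)/2 or u = -sqrt(69)/2 - 7/2.
t^2 = -7/2 + sqrt(69)/2 gives t = +/-sqrt(-7/2 + sqrt(69)/2) ~= +/-0.8083.
t^2 = -sqrt(69)/2 - 7/2 < 0 has no real solution.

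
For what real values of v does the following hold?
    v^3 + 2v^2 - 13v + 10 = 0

Possible rational roots are divisors of 10. Testing v = -5 gives 0, so (v + 5) is a factor.
Divide: v^3 + 2v^2 - 13v + 10 = (v + 5)(v^2 - 3v + 2).
Factor the quadratic: v = 2 or v = 1.

v = -5 or v = 1 or v = 2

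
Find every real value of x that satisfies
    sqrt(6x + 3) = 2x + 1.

Square both sides: 6x + 3 = (2x + 1)^2.
Expand and rearrange: 4x^2 - 2x - 2 = 0.
Solving gives x = 1 or x = -0.5.
Check each candidate in the original equation:
  x = 1: sqrt(9) = 3, while 2x + 1 = 3 — valid.
  x = -0.5: sqrt(0) = 0, while 2x + 1 = 0 — valid.

x = -0.5 or x = 1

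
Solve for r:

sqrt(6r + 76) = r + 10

Square both sides: 6r + 76 = (r + 10)^2.
Expand and rearrange: r^2 + 14r + 24 = 0.
Solving gives r = -2 or r = -12.
Check each candidate in the original equation:
  r = -2: sqrt(64) = 8, while r + 10 = 8 — valid.
  r = -12: sqrt(4) = 2, while r + 10 = -2 — extraneous.

r = -2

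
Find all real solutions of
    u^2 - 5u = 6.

u = -1 or u = 6

Bring every term to one side: u^2 - 5u - 6 = 0.
Factor: (u + 1)(u - 6) = 0.
So u = -1 or u = 6.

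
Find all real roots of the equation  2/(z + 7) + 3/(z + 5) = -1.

z = -11 or z = -6

Multiply both sides by (z + 7)(z + 5):
2(z + 5) + 3(z + 7) = -(z + 7)(z + 5).
Expand and collect terms: -z² - 17z - 66 = 0.
Factor or apply the quadratic formula: z = -11 or z = -6.
Neither value makes a denominator zero (z ≠ -7, z ≠ -5), so both are valid.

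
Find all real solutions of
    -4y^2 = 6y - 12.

y = -2.6375 or y = 1.1375

Rearrange to standard form: -4y^2 - 6y + 12 = 0.
Discriminant: (-6)^2 - 4*(-4)*12 = 228.
Quadratic formula: y = (6 +/- sqrt(228)) / (-8).
So y = -sqrt(57)/4 - 3/4 ~= -2.6375 or y = -3/4 + sqrt(57)/4 ~= 1.1375.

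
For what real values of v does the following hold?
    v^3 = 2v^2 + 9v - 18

v = -3 or v = 2 or v = 3

Rearrange: v^3 - 2v^2 - 9v + 18 = 0.
Possible rational roots are divisors of 18. Testing v = 3 gives 0, so (v - 3) is a factor.
Divide: v^3 - 2v^2 - 9v + 18 = (v - 3)(v^2 + v - 6).
Factor the quadratic: v = 2 or v = -3.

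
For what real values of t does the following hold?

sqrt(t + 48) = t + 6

t = 1

Square both sides: t + 48 = (t + 6)^2.
Expand and rearrange: t^2 + 11t - 12 = 0.
Solving gives t = 1 or t = -12.
Check each candidate in the original equation:
  t = 1: sqrt(49) = 7, while t + 6 = 7 — valid.
  t = -12: sqrt(36) = 6, while t + 6 = -6 — extraneous.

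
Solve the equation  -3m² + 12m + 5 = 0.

Discriminant: (12)² − 4·(-3)·5 = 204.
Quadratic formula: m = (-12 ± √204) / (-6).
So m = 2 - √(51)/3 ≈ -0.3805 or m = 2 + √(51)/3 ≈ 4.3805.

m = -0.3805 or m = 4.3805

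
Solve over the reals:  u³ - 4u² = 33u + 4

u = -4 or u = -0.1231 or u = 8.1231

Rearrange: u³ - 4u² - 33u - 4 = 0.
Possible rational roots are divisors of -4. Testing u = -4 gives 0, so (u + 4) is a factor.
Divide: u³ - 4u² - 33u - 4 = (u + 4)(u² - 8u - 1).
Apply the quadratic formula to u² - 8u - 1 = 0: u = (8 ± √68)/2, i.e. u ≈ 8.1231 or u ≈ -0.1231.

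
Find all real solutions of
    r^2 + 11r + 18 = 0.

Factor: (r + 2)(r + 9) = 0.
So r = -2 or r = -9.

r = -9 or r = -2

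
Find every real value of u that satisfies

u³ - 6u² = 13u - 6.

Rearrange: u³ - 6u² - 13u + 6 = 0.
Possible rational roots are divisors of 6. Testing u = -2 gives 0, so (u + 2) is a factor.
Divide: u³ - 6u² - 13u + 6 = (u + 2)(u² - 8u + 3).
Apply the quadratic formula to u² - 8u + 3 = 0: u = (8 ± √52)/2, i.e. u ≈ 7.6056 or u ≈ 0.3944.

u = -2 or u = 0.3944 or u = 7.6056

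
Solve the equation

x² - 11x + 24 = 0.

x = 3 or x = 8

Factor: (x - 8)(x - 3) = 0.
So x = 8 or x = 3.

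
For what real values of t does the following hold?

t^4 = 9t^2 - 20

Let u = t^2. The equation becomes u^2 - 9u + 20 = 0.
Factor: (u - 5)(u - 4) = 0, so u = 5 or u = 4.
t^2 = 5 gives t = +/-sqrt(5) ~= +/-2.2361.
t^2 = 4 gives t = +/-2.

t = -2.2361 or t = -2 or t = 2 or t = 2.2361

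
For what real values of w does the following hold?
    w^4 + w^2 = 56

w = -2.6458 or w = 2.6458

Let u = w^2. The equation becomes u^2 + u - 56 = 0.
Factor: (u + 8)(u - 7) = 0, so u = -8 or u = 7.
w^2 = -8 < 0 has no real solution.
w^2 = 7 gives w = +/-sqrt(7) ~= +/-2.6458.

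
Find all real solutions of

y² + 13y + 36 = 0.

Factor: (y + 9)(y + 4) = 0.
So y = -9 or y = -4.

y = -9 or y = -4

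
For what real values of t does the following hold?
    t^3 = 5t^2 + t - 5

Rearrange: t^3 - 5t^2 - t + 5 = 0.
Possible rational roots are divisors of 5. Testing t = 5 gives 0, so (t - 5) is a factor.
Divide: t^3 - 5t^2 - t + 5 = (t - 5)(t^2 - 1).
Factor the quadratic: t = 1 or t = -1.

t = -1 or t = 1 or t = 5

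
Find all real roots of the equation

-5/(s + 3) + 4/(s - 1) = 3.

Multiply both sides by (s + 3)(s - 1):
-5(s - 1) + 4(s + 3) = 3(s + 3)(s - 1).
Expand and collect terms: 3s^2 + 7s - 26 = 0.
Factor or apply the quadratic formula: s = 2 or s = -4.3333.
Neither value makes a denominator zero (s != -3, s != 1), so both are valid.

s = -4.3333 or s = 2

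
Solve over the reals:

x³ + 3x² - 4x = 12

x = -3 or x = -2 or x = 2

Rearrange: x³ + 3x² - 4x - 12 = 0.
Possible rational roots are divisors of -12. Testing x = -2 gives 0, so (x + 2) is a factor.
Divide: x³ + 3x² - 4x - 12 = (x + 2)(x² + x - 6).
Factor the quadratic: x = 2 or x = -3.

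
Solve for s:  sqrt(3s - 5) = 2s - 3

s = 1.75 or s = 2

Square both sides: 3s - 5 = (2s - 3)^2.
Expand and rearrange: 4s^2 - 15s + 14 = 0.
Solving gives s = 2 or s = 1.75.
Check each candidate in the original equation:
  s = 2: sqrt(1) = 1, while 2s - 3 = 1 — valid.
  s = 1.75: sqrt(0.25) = 0.5, while 2s - 3 = 0.5 — valid.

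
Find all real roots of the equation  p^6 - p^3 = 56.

p = -1.9129 or p = 2

Let u = p^3. The equation becomes u^2 - u - 56 = 0.
Factor: (u + 7)(u - 8) = 0, so u = -7 or u = 8.
p^3 = -7 gives p = -(7)^(1/3) ~= -1.9129.
p^3 = 8 gives p = 2.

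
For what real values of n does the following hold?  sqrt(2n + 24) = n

Square both sides: 2n + 24 = (n)^2.
Expand and rearrange: n^2 - 2n - 24 = 0.
Solving gives n = 6 or n = -4.
Check each candidate in the original equation:
  n = 6: sqrt(36) = 6, while n = 6 — valid.
  n = -4: sqrt(16) = 4, while n = -4 — extraneous.

n = 6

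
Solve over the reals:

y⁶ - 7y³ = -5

Let u = y³. The equation becomes u² - 7u + 5 = 0.
By the quadratic formula, u = √(29)/2 + 7/2 or u = 7/2 - √(29)/2.
y³ = √(29)/2 + 7/2 gives y = ∛(√(29)/2 + 7/2) ≈ 1.8364.
y³ = 7/2 - √(29)/2 gives y = ∛(7/2 - √(29)/2) ≈ 0.9312.

y = 0.9312 or y = 1.8364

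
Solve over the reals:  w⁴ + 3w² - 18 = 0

w = -1.7321 or w = 1.7321

Let u = w². The equation becomes u² + 3u - 18 = 0.
Factor: (u - 3)(u + 6) = 0, so u = 3 or u = -6.
w² = 3 gives w = ±√(3) ≈ ±1.7321.
w² = -6 < 0 has no real solution.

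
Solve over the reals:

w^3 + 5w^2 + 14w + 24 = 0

Possible rational roots are divisors of 24. Testing w = -3 gives 0, so (w + 3) is a factor.
Divide: w^3 + 5w^2 + 14w + 24 = (w + 3)(w^2 + 2w + 8).
The quadratic w^2 + 2w + 8 has discriminant -28 < 0, so no further real roots.

w = -3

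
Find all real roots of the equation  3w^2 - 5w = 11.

w = -1.255 or w = 2.9217

Rearrange to standard form: 3w^2 - 5w - 11 = 0.
Discriminant: (-5)^2 - 4*3*(-11) = 157.
Quadratic formula: w = (5 +/- sqrt(157)) / 6.
So w = 5/6 + sqrt(157)/6 ~= 2.9217 or w = 5/6 - sqrt(157)/6 ~= -1.255.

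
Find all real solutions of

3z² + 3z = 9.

z = -2.3028 or z = 1.3028

Rearrange to standard form: 3z² + 3z - 9 = 0.
Discriminant: (3)² − 4·3·(-9) = 117.
Quadratic formula: z = (-3 ± √117) / 6.
So z = -1/2 + √(13)/2 ≈ 1.3028 or z = -√(13)/2 - 1/2 ≈ -2.3028.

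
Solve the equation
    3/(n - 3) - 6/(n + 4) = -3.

Multiply both sides by (n - 3)(n + 4):
3(n + 4) - 6(n - 3) = -3(n - 3)(n + 4).
Expand and collect terms: -3n^2 + 6 = 0.
By the quadratic formula, n = (0 +/- sqrt(72)) / -6, so n ~= -1.4142 or n ~= 1.4142.
Neither value makes a denominator zero (n != 3, n != -4), so both are valid.

n = -1.4142 or n = 1.4142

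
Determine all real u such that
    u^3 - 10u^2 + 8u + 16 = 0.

Possible rational roots are divisors of 16. Testing u = 2 gives 0, so (u - 2) is a factor.
Divide: u^3 - 10u^2 + 8u + 16 = (u - 2)(u^2 - 8u - 8).
Apply the quadratic formula to u^2 - 8u - 8 = 0: u = (8 +/- sqrt(96))/2, i.e. u ~= 8.899 or u ~= -0.899.

u = -0.899 or u = 2 or u = 8.899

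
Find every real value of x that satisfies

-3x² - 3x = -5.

Rearrange to standard form: -3x² - 3x + 5 = 0.
Discriminant: (-3)² − 4·(-3)·5 = 69.
Quadratic formula: x = (3 ± √69) / (-6).
So x = -√(69)/6 - 1/2 ≈ -1.8844 or x = -1/2 + √(69)/6 ≈ 0.8844.

x = -1.8844 or x = 0.8844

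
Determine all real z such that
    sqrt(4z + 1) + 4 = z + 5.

z = 0 or z = 2

Isolate the radical: sqrt(4z + 1) = z + 1.
Square both sides: 4z + 1 = (z + 1)^2.
Expand and rearrange: z^2 - 2z = 0.
Solving gives z = 2 or z = 0.
Check each candidate in the original equation:
  z = 2: sqrt(9) = 3, while z + 1 = 3 — valid.
  z = 0: sqrt(1) = 1, while z + 1 = 1 — valid.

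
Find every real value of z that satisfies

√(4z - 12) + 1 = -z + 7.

z = 4

Isolate the radical: √(4z - 12) = -z + 6.
Square both sides: 4z - 12 = (-z + 6)².
Expand and rearrange: z² - 16z + 48 = 0.
Solving gives z = 12 or z = 4.
Check each candidate in the original equation:
  z = 12: √(36) = 6, while -z + 6 = -6 — extraneous.
  z = 4: √(4) = 2, while -z + 6 = 2 — valid.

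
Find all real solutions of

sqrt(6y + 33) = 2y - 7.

Square both sides: 6y + 33 = (2y - 7)^2.
Expand and rearrange: 4y^2 - 34y + 16 = 0.
Solving gives y = 8 or y = 0.5.
Check each candidate in the original equation:
  y = 8: sqrt(81) = 9, while 2y - 7 = 9 — valid.
  y = 0.5: sqrt(36) = 6, while 2y - 7 = -6 — extraneous.

y = 8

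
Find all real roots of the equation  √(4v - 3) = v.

Square both sides: 4v - 3 = (v)².
Expand and rearrange: v² - 4v + 3 = 0.
Solving gives v = 3 or v = 1.
Check each candidate in the original equation:
  v = 3: √(9) = 3, while v = 3 — valid.
  v = 1: √(1) = 1, while v = 1 — valid.

v = 1 or v = 3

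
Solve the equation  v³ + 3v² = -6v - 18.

v = -3

Rearrange: v³ + 3v² + 6v + 18 = 0.
Possible rational roots are divisors of 18. Testing v = -3 gives 0, so (v + 3) is a factor.
Divide: v³ + 3v² + 6v + 18 = (v + 3)(v² + 6).
The quadratic v² + 6 has discriminant -24 < 0, so no further real roots.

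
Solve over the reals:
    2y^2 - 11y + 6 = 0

y = 0.614 or y = 4.886

Discriminant: (-11)^2 - 4*2*6 = 73.
Quadratic formula: y = (11 +/- sqrt(73)) / 4.
So y = sqrt(73)/4 + 11/4 ~= 4.886 or y = 11/4 - sqrt(73)/4 ~= 0.614.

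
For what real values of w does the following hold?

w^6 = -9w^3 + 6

w = -2.127 or w = 0.8543

Let u = w^3. The equation becomes u^2 + 9u - 6 = 0.
By the quadratic formula, u = -9/2 + sqrt(105)/2 or u = -sqrt(105)/2 - 9/2.
w^3 = -9/2 + sqrt(105)/2 gives w = (-9/2 + sqrt(105)/2)^(1/3) ~= 0.8543.
w^3 = -sqrt(105)/2 - 9/2 gives w = -(9/2 + sqrt(105)/2)^(1/3) ~= -2.127.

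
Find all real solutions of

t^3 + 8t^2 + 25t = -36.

Rearrange: t^3 + 8t^2 + 25t + 36 = 0.
Possible rational roots are divisors of 36. Testing t = -4 gives 0, so (t + 4) is a factor.
Divide: t^3 + 8t^2 + 25t + 36 = (t + 4)(t^2 + 4t + 9).
The quadratic t^2 + 4t + 9 has discriminant -20 < 0, so no further real roots.

t = -4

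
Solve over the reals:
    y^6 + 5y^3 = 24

Let u = y^3. The equation becomes u^2 + 5u - 24 = 0.
Factor: (u - 3)(u + 8) = 0, so u = 3 or u = -8.
y^3 = 3 gives y = (3)^(1/3) ~= 1.4422.
y^3 = -8 gives y = -2.

y = -2 or y = 1.4422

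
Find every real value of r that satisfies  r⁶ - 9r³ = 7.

r = -0.8963 or r = 2.1341

Let u = r³. The equation becomes u² - 9u - 7 = 0.
By the quadratic formula, u = 9/2 + √(109)/2 or u = 9/2 - √(109)/2.
r³ = 9/2 + √(109)/2 gives r = ∛(9/2 + √(109)/2) ≈ 2.1341.
r³ = 9/2 - √(109)/2 gives r = -∛(-9/2 + √(109)/2) ≈ -0.8963.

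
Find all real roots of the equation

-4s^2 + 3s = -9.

s = -1.1712 or s = 1.9212

Rearrange to standard form: -4s^2 + 3s + 9 = 0.
Discriminant: (3)^2 - 4*(-4)*9 = 153.
Quadratic formula: s = (-3 +/- sqrt(153)) / (-8).
So s = 3/8 - 3*sqrt(17)/8 ~= -1.1712 or s = 3/8 + 3*sqrt(17)/8 ~= 1.9212.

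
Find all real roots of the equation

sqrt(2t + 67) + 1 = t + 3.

t = 7

Isolate the radical: sqrt(2t + 67) = t + 2.
Square both sides: 2t + 67 = (t + 2)^2.
Expand and rearrange: t^2 + 2t - 63 = 0.
Solving gives t = 7 or t = -9.
Check each candidate in the original equation:
  t = 7: sqrt(81) = 9, while t + 2 = 9 — valid.
  t = -9: sqrt(49) = 7, while t + 2 = -7 — extraneous.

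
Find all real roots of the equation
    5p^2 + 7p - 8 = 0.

Discriminant: (7)^2 - 4*5*(-8) = 209.
Quadratic formula: p = (-7 +/- sqrt(209)) / 10.
So p = -7/10 + sqrt(209)/10 ~= 0.7457 or p = -sqrt(209)/10 - 7/10 ~= -2.1457.

p = -2.1457 or p = 0.7457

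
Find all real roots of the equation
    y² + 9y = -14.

y = -7 or y = -2

Bring every term to one side: y² + 9y + 14 = 0.
Factor: (y + 2)(y + 7) = 0.
So y = -2 or y = -7.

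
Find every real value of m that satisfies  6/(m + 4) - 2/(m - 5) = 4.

m = -2.3912 or m = 4.3912

Multiply both sides by (m + 4)(m - 5):
6(m - 5) - 2(m + 4) = 4(m + 4)(m - 5).
Expand and collect terms: 4m² - 8m - 42 = 0.
By the quadratic formula, m = (8 ± √736) / 8, so m ≈ 4.3912 or m ≈ -2.3912.
Neither value makes a denominator zero (m ≠ -4, m ≠ 5), so both are valid.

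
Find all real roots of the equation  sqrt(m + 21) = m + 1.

m = 4

Square both sides: m + 21 = (m + 1)^2.
Expand and rearrange: m^2 + m - 20 = 0.
Solving gives m = 4 or m = -5.
Check each candidate in the original equation:
  m = 4: sqrt(25) = 5, while m + 1 = 5 — valid.
  m = -5: sqrt(16) = 4, while m + 1 = -4 — extraneous.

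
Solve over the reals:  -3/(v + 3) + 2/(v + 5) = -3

v = -5.4748 or v = -2.1919

Multiply both sides by (v + 3)(v + 5):
-3(v + 5) + 2(v + 3) = -3(v + 3)(v + 5).
Expand and collect terms: -3v² - 23v - 36 = 0.
By the quadratic formula, v = (23 ± √97) / -6, so v ≈ -5.4748 or v ≈ -2.1919.
Neither value makes a denominator zero (v ≠ -3, v ≠ -5), so both are valid.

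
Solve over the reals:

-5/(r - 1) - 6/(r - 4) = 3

Multiply both sides by (r - 1)(r - 4):
-5(r - 4) - 6(r - 1) = 3(r - 1)(r - 4).
Expand and collect terms: 3r^2 - 4r - 14 = 0.
By the quadratic formula, r = (4 +/- sqrt(184)) / 6, so r ~= 2.9274 or r ~= -1.5941.
Neither value makes a denominator zero (r != 1, r != 4), so both are valid.

r = -1.5941 or r = 2.9274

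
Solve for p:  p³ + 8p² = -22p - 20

p = -2

Rearrange: p³ + 8p² + 22p + 20 = 0.
Possible rational roots are divisors of 20. Testing p = -2 gives 0, so (p + 2) is a factor.
Divide: p³ + 8p² + 22p + 20 = (p + 2)(p² + 6p + 10).
The quadratic p² + 6p + 10 has discriminant -4 < 0, so no further real roots.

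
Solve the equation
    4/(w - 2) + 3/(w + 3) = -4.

w = -3.903 or w = 1.153

Multiply both sides by (w - 2)(w + 3):
4(w + 3) + 3(w - 2) = -4(w - 2)(w + 3).
Expand and collect terms: -4w² - 11w + 18 = 0.
By the quadratic formula, w = (11 ± √409) / -8, so w ≈ -3.903 or w ≈ 1.153.
Neither value makes a denominator zero (w ≠ 2, w ≠ -3), so both are valid.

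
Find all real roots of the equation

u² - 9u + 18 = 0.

Factor: (u - 3)(u - 6) = 0.
So u = 3 or u = 6.

u = 3 or u = 6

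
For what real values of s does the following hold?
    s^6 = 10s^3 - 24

Let u = s^3. The equation becomes u^2 - 10u + 24 = 0.
Factor: (u - 6)(u - 4) = 0, so u = 6 or u = 4.
s^3 = 6 gives s = (6)^(1/3) ~= 1.8171.
s^3 = 4 gives s = (4)^(1/3) ~= 1.5874.

s = 1.5874 or s = 1.8171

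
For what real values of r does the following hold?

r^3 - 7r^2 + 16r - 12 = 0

r = 2 or r = 3

Possible rational roots are divisors of -12. Testing r = 3 gives 0, so (r - 3) is a factor.
Divide: r^3 - 7r^2 + 16r - 12 = (r - 3)(r^2 - 4r + 4).
The quadratic has the repeated root r = 2.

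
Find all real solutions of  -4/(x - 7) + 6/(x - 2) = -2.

x = -0.3589 or x = 8.3589

Multiply both sides by (x - 7)(x - 2):
-4(x - 2) + 6(x - 7) = -2(x - 7)(x - 2).
Expand and collect terms: -2x^2 + 16x + 6 = 0.
By the quadratic formula, x = (-16 +/- sqrt(304)) / -4, so x ~= -0.3589 or x ~= 8.3589.
Neither value makes a denominator zero (x != 7, x != 2), so both are valid.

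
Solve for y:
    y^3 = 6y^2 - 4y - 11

y = -1 or y = 2.382 or y = 4.618

Rearrange: y^3 - 6y^2 + 4y + 11 = 0.
Possible rational roots are divisors of 11. Testing y = -1 gives 0, so (y + 1) is a factor.
Divide: y^3 - 6y^2 + 4y + 11 = (y + 1)(y^2 - 7y + 11).
Apply the quadratic formula to y^2 - 7y + 11 = 0: y = (7 +/- sqrt(5))/2, i.e. y ~= 4.618 or y ~= 2.382.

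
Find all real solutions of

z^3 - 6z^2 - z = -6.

z = -1 or z = 1 or z = 6

Rearrange: z^3 - 6z^2 - z + 6 = 0.
Possible rational roots are divisors of 6. Testing z = -1 gives 0, so (z + 1) is a factor.
Divide: z^3 - 6z^2 - z + 6 = (z + 1)(z^2 - 7z + 6).
Factor the quadratic: z = 6 or z = 1.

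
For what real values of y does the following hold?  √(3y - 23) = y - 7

Square both sides: 3y - 23 = (y - 7)².
Expand and rearrange: y² - 17y + 72 = 0.
Solving gives y = 9 or y = 8.
Check each candidate in the original equation:
  y = 9: √(4) = 2, while y - 7 = 2 — valid.
  y = 8: √(1) = 1, while y - 7 = 1 — valid.

y = 8 or y = 9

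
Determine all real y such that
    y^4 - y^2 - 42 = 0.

Let u = y^2. The equation becomes u^2 - u - 42 = 0.
Factor: (u - 7)(u + 6) = 0, so u = 7 or u = -6.
y^2 = 7 gives y = +/-sqrt(7) ~= +/-2.6458.
y^2 = -6 < 0 has no real solution.

y = -2.6458 or y = 2.6458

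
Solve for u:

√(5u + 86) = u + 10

u = -1

Square both sides: 5u + 86 = (u + 10)².
Expand and rearrange: u² + 15u + 14 = 0.
Solving gives u = -1 or u = -14.
Check each candidate in the original equation:
  u = -1: √(81) = 9, while u + 10 = 9 — valid.
  u = -14: √(16) = 4, while u + 10 = -4 — extraneous.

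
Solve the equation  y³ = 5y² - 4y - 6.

Rearrange: y³ - 5y² + 4y + 6 = 0.
Possible rational roots are divisors of 6. Testing y = 3 gives 0, so (y - 3) is a factor.
Divide: y³ - 5y² + 4y + 6 = (y - 3)(y² - 2y - 2).
Apply the quadratic formula to y² - 2y - 2 = 0: y = (2 ± √12)/2, i.e. y ≈ 2.7321 or y ≈ -0.7321.

y = -0.7321 or y = 2.7321 or y = 3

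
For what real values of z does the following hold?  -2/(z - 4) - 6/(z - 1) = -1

z = 3 or z = 10

Multiply both sides by (z - 4)(z - 1):
-2(z - 1) - 6(z - 4) = -(z - 4)(z - 1).
Expand and collect terms: -z² + 13z - 30 = 0.
Factor or apply the quadratic formula: z = 3 or z = 10.
Neither value makes a denominator zero (z ≠ 4, z ≠ 1), so both are valid.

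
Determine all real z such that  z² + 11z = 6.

Rearrange to standard form: z² + 11z - 6 = 0.
Discriminant: (11)² − 4·1·(-6) = 145.
Quadratic formula: z = (-11 ± √145) / 2.
So z = -11/2 + √(145)/2 ≈ 0.5208 or z = -√(145)/2 - 11/2 ≈ -11.5208.

z = -11.5208 or z = 0.5208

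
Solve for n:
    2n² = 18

n = -3 or n = 3

Bring every term to one side: 2n² - 18 = 0.
Factor: 2(n + 3)(n - 3) = 0.
So n = -3 or n = 3.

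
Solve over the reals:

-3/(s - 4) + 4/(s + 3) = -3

Multiply both sides by (s - 4)(s + 3):
-3(s + 3) + 4(s - 4) = -3(s - 4)(s + 3).
Expand and collect terms: -3s^2 + 2s + 61 = 0.
By the quadratic formula, s = (-2 +/- sqrt(736)) / -6, so s ~= -4.1882 or s ~= 4.8549.
Neither value makes a denominator zero (s != 4, s != -3), so both are valid.

s = -4.1882 or s = 4.8549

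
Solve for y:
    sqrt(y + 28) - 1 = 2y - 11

Isolate the radical: sqrt(y + 28) = 2y - 10.
Square both sides: y + 28 = (2y - 10)^2.
Expand and rearrange: 4y^2 - 41y + 72 = 0.
Solving gives y = 8 or y = 2.25.
Check each candidate in the original equation:
  y = 8: sqrt(36) = 6, while 2y - 10 = 6 — valid.
  y = 2.25: sqrt(30.25) = 5.5, while 2y - 10 = -5.5 — extraneous.

y = 8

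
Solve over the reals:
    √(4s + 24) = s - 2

Square both sides: 4s + 24 = (s - 2)².
Expand and rearrange: s² - 8s - 20 = 0.
Solving gives s = 10 or s = -2.
Check each candidate in the original equation:
  s = 10: √(64) = 8, while s - 2 = 8 — valid.
  s = -2: √(16) = 4, while s - 2 = -4 — extraneous.

s = 10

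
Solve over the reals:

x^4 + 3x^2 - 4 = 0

x = -1 or x = 1

Let u = x^2. The equation becomes u^2 + 3u - 4 = 0.
Factor: (u + 4)(u - 1) = 0, so u = -4 or u = 1.
x^2 = -4 < 0 has no real solution.
x^2 = 1 gives x = +/-1.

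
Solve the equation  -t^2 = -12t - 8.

t = -0.6332 or t = 12.6332

Rearrange to standard form: -t^2 + 12t + 8 = 0.
Discriminant: (12)^2 - 4*(-1)*8 = 176.
Quadratic formula: t = (-12 +/- sqrt(176)) / (-2).
So t = 6 - 2*sqrt(11) ~= -0.6332 or t = 6 + 2*sqrt(11) ~= 12.6332.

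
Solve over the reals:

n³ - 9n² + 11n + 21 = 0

Possible rational roots are divisors of 21. Testing n = 3 gives 0, so (n - 3) is a factor.
Divide: n³ - 9n² + 11n + 21 = (n - 3)(n² - 6n - 7).
Factor the quadratic: n = 7 or n = -1.

n = -1 or n = 3 or n = 7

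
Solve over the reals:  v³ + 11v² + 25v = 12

Rearrange: v³ + 11v² + 25v - 12 = 0.
Possible rational roots are divisors of -12. Testing v = -4 gives 0, so (v + 4) is a factor.
Divide: v³ + 11v² + 25v - 12 = (v + 4)(v² + 7v - 3).
Apply the quadratic formula to v² + 7v - 3 = 0: v = (-7 ± √61)/2, i.e. v ≈ 0.4051 or v ≈ -7.4051.

v = -7.4051 or v = -4 or v = 0.4051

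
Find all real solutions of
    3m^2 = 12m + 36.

Bring every term to one side: 3m^2 - 12m - 36 = 0.
Factor: 3(m + 2)(m - 6) = 0.
So m = -2 or m = 6.

m = -2 or m = 6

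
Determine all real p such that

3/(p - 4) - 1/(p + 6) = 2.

Multiply both sides by (p - 4)(p + 6):
3(p + 6) - (p - 4) = 2(p - 4)(p + 6).
Expand and collect terms: 2p² + 2p - 70 = 0.
By the quadratic formula, p = (-2 ± √564) / 4, so p ≈ 5.4372 or p ≈ -6.4372.
Neither value makes a denominator zero (p ≠ 4, p ≠ -6), so both are valid.

p = -6.4372 or p = 5.4372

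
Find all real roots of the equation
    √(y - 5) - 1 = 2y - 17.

y = 9

Isolate the radical: √(y - 5) = 2y - 16.
Square both sides: y - 5 = (2y - 16)².
Expand and rearrange: 4y² - 65y + 261 = 0.
Solving gives y = 9 or y = 7.25.
Check each candidate in the original equation:
  y = 9: √(4) = 2, while 2y - 16 = 2 — valid.
  y = 7.25: √(2.25) = 1.5, while 2y - 16 = -1.5 — extraneous.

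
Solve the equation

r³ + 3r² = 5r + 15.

r = -3 or r = -2.2361 or r = 2.2361

Rearrange: r³ + 3r² - 5r - 15 = 0.
Possible rational roots are divisors of -15. Testing r = -3 gives 0, so (r + 3) is a factor.
Divide: r³ + 3r² - 5r - 15 = (r + 3)(r² - 5).
Apply the quadratic formula to r² - 5 = 0: r = (0 ± √20)/2, i.e. r ≈ 2.2361 or r ≈ -2.2361.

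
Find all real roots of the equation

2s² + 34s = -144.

s = -9 or s = -8

Bring every term to one side: 2s² + 34s + 144 = 0.
Factor: 2(s + 8)(s + 9) = 0.
So s = -8 or s = -9.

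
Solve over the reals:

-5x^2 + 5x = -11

Rearrange to standard form: -5x^2 + 5x + 11 = 0.
Discriminant: (5)^2 - 4*(-5)*11 = 245.
Quadratic formula: x = (-5 +/- sqrt(245)) / (-10).
So x = 1/2 - 7*sqrt(5)/10 ~= -1.0652 or x = 1/2 + 7*sqrt(5)/10 ~= 2.0652.

x = -1.0652 or x = 2.0652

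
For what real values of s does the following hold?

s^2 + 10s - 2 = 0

s = -10.1962 or s = 0.1962

Discriminant: (10)^2 - 4*1*(-2) = 108.
Quadratic formula: s = (-10 +/- sqrt(108)) / 2.
So s = -5 + 3*sqrt(3) ~= 0.1962 or s = -3*sqrt(3) - 5 ~= -10.1962.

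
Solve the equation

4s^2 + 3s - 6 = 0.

s = -1.6559 or s = 0.9059

Discriminant: (3)^2 - 4*4*(-6) = 105.
Quadratic formula: s = (-3 +/- sqrt(105)) / 8.
So s = -3/8 + sqrt(105)/8 ~= 0.9059 or s = -sqrt(105)/8 - 3/8 ~= -1.6559.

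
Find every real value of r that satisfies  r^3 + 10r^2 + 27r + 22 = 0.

Possible rational roots are divisors of 22. Testing r = -2 gives 0, so (r + 2) is a factor.
Divide: r^3 + 10r^2 + 27r + 22 = (r + 2)(r^2 + 8r + 11).
Apply the quadratic formula to r^2 + 8r + 11 = 0: r = (-8 +/- sqrt(20))/2, i.e. r ~= -1.7639 or r ~= -6.2361.

r = -6.2361 or r = -2 or r = -1.7639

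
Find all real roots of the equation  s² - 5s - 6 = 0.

Factor: (s + 1)(s - 6) = 0.
So s = -1 or s = 6.

s = -1 or s = 6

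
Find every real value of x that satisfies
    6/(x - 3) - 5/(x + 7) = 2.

x = -9 or x = 5.5

Multiply both sides by (x - 3)(x + 7):
6(x + 7) - 5(x - 3) = 2(x - 3)(x + 7).
Expand and collect terms: 2x^2 + 7x - 99 = 0.
Factor or apply the quadratic formula: x = 5.5 or x = -9.
Neither value makes a denominator zero (x != 3, x != -7), so both are valid.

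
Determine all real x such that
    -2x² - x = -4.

Rearrange to standard form: -2x² - x + 4 = 0.
Discriminant: (-1)² − 4·(-2)·4 = 33.
Quadratic formula: x = (1 ± √33) / (-4).
So x = -√(33)/4 - 1/4 ≈ -1.6861 or x = -1/4 + √(33)/4 ≈ 1.1861.

x = -1.6861 or x = 1.1861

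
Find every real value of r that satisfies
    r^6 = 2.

r = -1.1225 or r = 1.1225

Let u = r^3. The equation becomes u^2 - 2 = 0.
By the quadratic formula, u = sqrt(2) or u = -sqrt(2).
r^3 = sqrt(2) gives r = (sqrt(2))^(1/3) ~= 1.1225.
r^3 = -sqrt(2) gives r = -(sqrt(2))^(1/3) ~= -1.1225.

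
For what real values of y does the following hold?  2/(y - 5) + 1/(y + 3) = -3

y = -3.3622 or y = 4.3622

Multiply both sides by (y - 5)(y + 3):
2(y + 3) + (y - 5) = -3(y - 5)(y + 3).
Expand and collect terms: -3y² + 3y + 44 = 0.
By the quadratic formula, y = (-3 ± √537) / -6, so y ≈ -3.3622 or y ≈ 4.3622.
Neither value makes a denominator zero (y ≠ 5, y ≠ -3), so both are valid.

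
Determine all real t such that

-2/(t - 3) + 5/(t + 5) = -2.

t = -7.2783 or t = 3.7783

Multiply both sides by (t - 3)(t + 5):
-2(t + 5) + 5(t - 3) = -2(t - 3)(t + 5).
Expand and collect terms: -2t² - 7t + 55 = 0.
By the quadratic formula, t = (7 ± √489) / -4, so t ≈ -7.2783 or t ≈ 3.7783.
Neither value makes a denominator zero (t ≠ 3, t ≠ -5), so both are valid.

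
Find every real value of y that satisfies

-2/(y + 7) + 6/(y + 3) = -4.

y = -6 or y = -5

Multiply both sides by (y + 7)(y + 3):
-2(y + 3) + 6(y + 7) = -4(y + 7)(y + 3).
Expand and collect terms: -4y^2 - 44y - 120 = 0.
Factor or apply the quadratic formula: y = -6 or y = -5.
Neither value makes a denominator zero (y != -7, y != -3), so both are valid.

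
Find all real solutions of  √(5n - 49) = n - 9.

n = 10 or n = 13

Square both sides: 5n - 49 = (n - 9)².
Expand and rearrange: n² - 23n + 130 = 0.
Solving gives n = 13 or n = 10.
Check each candidate in the original equation:
  n = 13: √(16) = 4, while n - 9 = 4 — valid.
  n = 10: √(1) = 1, while n - 9 = 1 — valid.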